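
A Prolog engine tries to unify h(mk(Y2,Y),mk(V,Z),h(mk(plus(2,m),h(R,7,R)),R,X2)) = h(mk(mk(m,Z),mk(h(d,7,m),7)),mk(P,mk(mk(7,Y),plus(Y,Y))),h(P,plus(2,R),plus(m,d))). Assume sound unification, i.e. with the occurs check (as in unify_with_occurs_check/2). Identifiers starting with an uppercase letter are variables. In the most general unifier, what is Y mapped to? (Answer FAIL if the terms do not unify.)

Decompose h/3: mk(Y2,Y) = mk(mk(m,Z),mk(h(d,7,m),7)),  mk(V,Z) = mk(P,mk(mk(7,Y),plus(Y,Y))),  h(mk(plus(2,m),h(R,7,R)),R,X2) = h(P,plus(2,R),plus(m,d)).
Decompose mk/2: Y2 = mk(m,Z),  Y = mk(h(d,7,m),7).
Bind Y2 := mk(m,Z); no other remaining equation mentions Y2.
Bind Y := mk(h(d,7,m),7); substituting into the one remaining equation that mentions Y gives: mk(V,Z) = mk(P,mk(mk(7,mk(h(d,7,m),7)),plus(mk(h(d,7,m),7),mk(h(d,7,m),7)))).
Decompose mk/2: V = P,  Z = mk(mk(7,mk(h(d,7,m),7)),plus(mk(h(d,7,m),7),mk(h(d,7,m),7))).
Bind V := P; no other remaining equation mentions V.
Bind Z := mk(mk(7,mk(h(d,7,m),7)),plus(mk(h(d,7,m),7),mk(h(d,7,m),7))); no other remaining equation mentions Z. Substituting into the earlier binding gives Y2 := mk(m,mk(mk(7,mk(h(d,7,m),7)),plus(mk(h(d,7,m),7),mk(h(d,7,m),7)))).
Decompose h/3: mk(plus(2,m),h(R,7,R)) = P,  R = plus(2,R),  X2 = plus(m,d).
Bind P := mk(plus(2,m),h(R,7,R)); no other remaining equation mentions P. Substituting into the earlier binding gives V := mk(plus(2,m),h(R,7,R)).
Occurs check fails: R occurs in plus(2,R); the equation R = plus(2,R) has no finite solution.

FAIL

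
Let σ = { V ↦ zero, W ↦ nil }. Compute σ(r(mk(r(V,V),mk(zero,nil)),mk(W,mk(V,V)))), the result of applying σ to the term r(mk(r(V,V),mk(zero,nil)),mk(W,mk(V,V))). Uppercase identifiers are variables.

Replace each occurrence of V with zero.
Replace each occurrence of W with nil.
Result: r(mk(r(zero,zero),mk(zero,nil)),mk(nil,mk(zero,zero))).

r(mk(r(zero,zero),mk(zero,nil)),mk(nil,mk(zero,zero)))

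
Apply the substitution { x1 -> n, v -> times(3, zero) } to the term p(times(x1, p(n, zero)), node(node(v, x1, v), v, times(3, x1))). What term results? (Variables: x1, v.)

p(times(n, p(n, zero)), node(node(times(3, zero), n, times(3, zero)), times(3, zero), times(3, n)))

Replace each occurrence of x1 with n.
Replace each occurrence of v with times(3, zero).
Result: p(times(n, p(n, zero)), node(node(times(3, zero), n, times(3, zero)), times(3, zero), times(3, n))).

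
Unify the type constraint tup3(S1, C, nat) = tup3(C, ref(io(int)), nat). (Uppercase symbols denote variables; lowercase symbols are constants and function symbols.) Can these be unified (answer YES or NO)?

Decompose tup3/3: S1 = C,  C = ref(io(int)),  nat = nat.
Bind S1 := C; no other remaining equation mentions S1.
Bind C := ref(io(int)); no other remaining equation mentions C. Substituting into the earlier binding gives S1 := ref(io(int)).
Delete trivial equation nat = nat.
No equations remain and no clash or occurs-check failure arose, so a unifier exists.

YES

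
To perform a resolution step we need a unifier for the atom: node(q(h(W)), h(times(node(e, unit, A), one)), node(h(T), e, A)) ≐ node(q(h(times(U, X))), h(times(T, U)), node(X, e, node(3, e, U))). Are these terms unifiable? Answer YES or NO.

Decompose node/3: q(h(W)) ≐ q(h(times(U, X))),  h(times(node(e, unit, A), one)) ≐ h(times(T, U)),  node(h(T), e, A) ≐ node(X, e, node(3, e, U)).
Decompose q/1: h(W) ≐ h(times(U, X)).
Decompose h/1: W ≐ times(U, X).
Bind W := times(U, X); no other remaining equation mentions W.
Decompose h/1: times(node(e, unit, A), one) ≐ times(T, U).
Decompose times/2: node(e, unit, A) ≐ T,  one ≐ U.
Bind T := node(e, unit, A); substituting into the one remaining equation that mentions T gives: node(h(node(e, unit, A)), e, A) ≐ node(X, e, node(3, e, U)).
Bind U := one; substituting into the remaining equation gives: node(h(node(e, unit, A)), e, A) ≐ node(X, e, node(3, e, one)). Substituting into the earlier binding gives W := times(one, X).
Decompose node/3: h(node(e, unit, A)) ≐ X,  e ≐ e,  A ≐ node(3, e, one).
Bind X := h(node(e, unit, A)); no other remaining equation mentions X. Substituting into the earlier binding gives W := times(one, h(node(e, unit, A))).
Delete trivial equation e ≐ e.
Bind A := node(3, e, one). Substituting into the earlier bindings gives W := times(one, h(node(e, unit, node(3, e, one)))), T := node(e, unit, node(3, e, one)), X := h(node(e, unit, node(3, e, one))).
No equations remain and no clash or occurs-check failure arose, so a unifier exists.

YES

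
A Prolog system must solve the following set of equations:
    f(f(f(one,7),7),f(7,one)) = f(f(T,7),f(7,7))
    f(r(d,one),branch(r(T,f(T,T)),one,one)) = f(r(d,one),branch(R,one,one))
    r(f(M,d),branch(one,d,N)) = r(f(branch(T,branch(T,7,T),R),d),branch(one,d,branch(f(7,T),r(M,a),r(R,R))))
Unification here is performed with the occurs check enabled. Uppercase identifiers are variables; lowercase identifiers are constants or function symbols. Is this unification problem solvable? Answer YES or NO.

NO

Decompose f/2: f(f(one,7),7) = f(T,7),  f(7,one) = f(7,7).
Decompose f/2: f(one,7) = T,  7 = 7.
Bind T := f(one,7); substituting into the 2 remaining equations that mention T gives: f(r(d,one),branch(r(f(one,7),f(f(one,7),f(one,7))),one,one)) = f(r(d,one),branch(R,one,one)),  r(f(M,d),branch(one,d,N)) = r(f(branch(f(one,7),branch(f(one,7),7,f(one,7)),R),d),branch(one,d,branch(f(7,f(one,7)),r(M,a),r(R,R)))).
Delete trivial equation 7 = 7.
Decompose f/2: 7 = 7,  one = 7.
Delete trivial equation 7 = 7.
Clash: constants one and 7 differ; no unifier exists.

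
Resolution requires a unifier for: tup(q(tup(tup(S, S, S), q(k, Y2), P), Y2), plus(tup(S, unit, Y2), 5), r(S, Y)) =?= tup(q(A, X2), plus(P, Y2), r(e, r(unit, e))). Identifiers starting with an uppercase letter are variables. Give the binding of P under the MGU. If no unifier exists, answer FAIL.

Decompose tup/3: q(tup(tup(S, S, S), q(k, Y2), P), Y2) =?= q(A, X2),  plus(tup(S, unit, Y2), 5) =?= plus(P, Y2),  r(S, Y) =?= r(e, r(unit, e)).
Decompose q/2: tup(tup(S, S, S), q(k, Y2), P) =?= A,  Y2 =?= X2.
Bind A := tup(tup(S, S, S), q(k, Y2), P); no other remaining equation mentions A.
Bind Y2 := X2; substituting into the one remaining equation that mentions Y2 gives: plus(tup(S, unit, X2), 5) =?= plus(P, X2). Substituting into the earlier binding gives A := tup(tup(S, S, S), q(k, X2), P).
Decompose plus/2: tup(S, unit, X2) =?= P,  5 =?= X2.
Bind P := tup(S, unit, X2); no other remaining equation mentions P. Substituting into the earlier binding gives A := tup(tup(S, S, S), q(k, X2), tup(S, unit, X2)).
Bind X2 := 5; no other remaining equation mentions X2. Substituting into the earlier bindings gives A := tup(tup(S, S, S), q(k, 5), tup(S, unit, 5)), Y2 := 5, P := tup(S, unit, 5).
Decompose r/2: S =?= e,  Y =?= r(unit, e).
Bind S := e; no other remaining equation mentions S. Substituting into the earlier bindings gives A := tup(tup(e, e, e), q(k, 5), tup(e, unit, 5)), P := tup(e, unit, 5).
Bind Y := r(unit, e).
MGU = { A -> tup(tup(e, e, e), q(k, 5), tup(e, unit, 5)), Y2 -> 5, P -> tup(e, unit, 5), X2 -> 5, S -> e, Y -> r(unit, e) }, so P -> tup(e, unit, 5).

tup(e, unit, 5)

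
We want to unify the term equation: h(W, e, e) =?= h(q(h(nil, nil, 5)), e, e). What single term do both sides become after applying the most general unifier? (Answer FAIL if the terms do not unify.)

h(q(h(nil, nil, 5)), e, e)

Decompose h/3: W =?= q(h(nil, nil, 5)),  e =?= e,  e =?= e.
Bind W := q(h(nil, nil, 5)); no other remaining equation mentions W.
Delete trivial equation e =?= e.
Delete trivial equation e =?= e.
Applying the MGU to either side gives h(q(h(nil, nil, 5)), e, e).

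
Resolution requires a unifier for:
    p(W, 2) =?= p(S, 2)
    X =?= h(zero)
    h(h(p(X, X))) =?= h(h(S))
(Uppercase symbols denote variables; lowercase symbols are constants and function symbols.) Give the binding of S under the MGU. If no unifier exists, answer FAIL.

Decompose p/2: W =?= S,  2 =?= 2.
Bind W := S; no other remaining equation mentions W.
Delete trivial equation 2 =?= 2.
Bind X := h(zero); substituting into the remaining equation gives: h(h(p(h(zero), h(zero)))) =?= h(h(S)).
Decompose h/1: h(p(h(zero), h(zero))) =?= h(S).
Decompose h/1: p(h(zero), h(zero)) =?= S.
Bind S := p(h(zero), h(zero)). Substituting into the earlier binding gives W := p(h(zero), h(zero)).
MGU = { W := p(h(zero), h(zero)), X := h(zero), S := p(h(zero), h(zero)) }, so S := p(h(zero), h(zero)).

p(h(zero), h(zero))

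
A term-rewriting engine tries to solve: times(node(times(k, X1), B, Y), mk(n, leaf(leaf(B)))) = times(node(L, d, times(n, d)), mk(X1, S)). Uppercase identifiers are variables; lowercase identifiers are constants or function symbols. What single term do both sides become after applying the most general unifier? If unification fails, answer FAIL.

times(node(times(k, n), d, times(n, d)), mk(n, leaf(leaf(d))))

Decompose times/2: node(times(k, X1), B, Y) = node(L, d, times(n, d)),  mk(n, leaf(leaf(B))) = mk(X1, S).
Decompose node/3: times(k, X1) = L,  B = d,  Y = times(n, d).
Bind L := times(k, X1); no other remaining equation mentions L.
Bind B := d; substituting into the one remaining equation that mentions B gives: mk(n, leaf(leaf(d))) = mk(X1, S).
Bind Y := times(n, d); no other remaining equation mentions Y.
Decompose mk/2: n = X1,  leaf(leaf(d)) = S.
Bind X1 := n; no other remaining equation mentions X1. Substituting into the earlier binding gives L := times(k, n).
Bind S := leaf(leaf(d)).
Applying the MGU to either side gives times(node(times(k, n), d, times(n, d)), mk(n, leaf(leaf(d)))).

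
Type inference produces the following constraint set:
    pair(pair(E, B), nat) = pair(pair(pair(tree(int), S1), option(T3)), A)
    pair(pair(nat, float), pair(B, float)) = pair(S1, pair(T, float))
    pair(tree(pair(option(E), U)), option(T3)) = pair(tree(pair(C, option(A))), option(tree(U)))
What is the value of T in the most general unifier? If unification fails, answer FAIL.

Decompose pair/2: pair(E, B) = pair(pair(tree(int), S1), option(T3)),  nat = A.
Decompose pair/2: E = pair(tree(int), S1),  B = option(T3).
Bind E := pair(tree(int), S1); substituting into the one remaining equation that mentions E gives: pair(tree(pair(option(pair(tree(int), S1)), U)), option(T3)) = pair(tree(pair(C, option(A))), option(tree(U))).
Bind B := option(T3); substituting into the one remaining equation that mentions B gives: pair(pair(nat, float), pair(option(T3), float)) = pair(S1, pair(T, float)).
Bind A := nat; substituting into the one remaining equation that mentions A gives: pair(tree(pair(option(pair(tree(int), S1)), U)), option(T3)) = pair(tree(pair(C, option(nat))), option(tree(U))).
Decompose pair/2: pair(nat, float) = S1,  pair(option(T3), float) = pair(T, float).
Bind S1 := pair(nat, float); substituting into the one remaining equation that mentions S1 gives: pair(tree(pair(option(pair(tree(int), pair(nat, float))), U)), option(T3)) = pair(tree(pair(C, option(nat))), option(tree(U))). Substituting into the earlier binding gives E := pair(tree(int), pair(nat, float)).
Decompose pair/2: option(T3) = T,  float = float.
Bind T := option(T3); no other remaining equation mentions T.
Delete trivial equation float = float.
Decompose pair/2: tree(pair(option(pair(tree(int), pair(nat, float))), U)) = tree(pair(C, option(nat))),  option(T3) = option(tree(U)).
Decompose tree/1: pair(option(pair(tree(int), pair(nat, float))), U) = pair(C, option(nat)).
Decompose pair/2: option(pair(tree(int), pair(nat, float))) = C,  U = option(nat).
Bind C := option(pair(tree(int), pair(nat, float))); no other remaining equation mentions C.
Bind U := option(nat); substituting into the remaining equation gives: option(T3) = option(tree(option(nat))).
Decompose option/1: T3 = tree(option(nat)).
Bind T3 := tree(option(nat)). Substituting into the earlier bindings gives B := option(tree(option(nat))), T := option(tree(option(nat))).
MGU = { E -> pair(tree(int), pair(nat, float)), B -> option(tree(option(nat))), A -> nat, S1 -> pair(nat, float), T -> option(tree(option(nat))), C -> option(pair(tree(int), pair(nat, float))), U -> option(nat), T3 -> tree(option(nat)) }, so T -> option(tree(option(nat))).

option(tree(option(nat)))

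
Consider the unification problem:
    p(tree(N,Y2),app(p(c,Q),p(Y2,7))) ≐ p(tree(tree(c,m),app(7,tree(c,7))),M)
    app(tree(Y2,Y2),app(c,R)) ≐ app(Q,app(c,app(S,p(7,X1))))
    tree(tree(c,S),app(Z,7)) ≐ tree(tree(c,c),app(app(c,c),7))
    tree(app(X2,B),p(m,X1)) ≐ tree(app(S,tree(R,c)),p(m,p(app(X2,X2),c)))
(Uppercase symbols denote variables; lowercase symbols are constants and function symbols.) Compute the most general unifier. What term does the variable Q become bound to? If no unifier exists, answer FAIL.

Decompose p/2: tree(N,Y2) ≐ tree(tree(c,m),app(7,tree(c,7))),  app(p(c,Q),p(Y2,7)) ≐ M.
Decompose tree/2: N ≐ tree(c,m),  Y2 ≐ app(7,tree(c,7)).
Bind N := tree(c,m); no other remaining equation mentions N.
Bind Y2 := app(7,tree(c,7)); substituting into the 2 remaining equations that mention Y2 gives: app(p(c,Q),p(app(7,tree(c,7)),7)) ≐ M,  app(tree(app(7,tree(c,7)),app(7,tree(c,7))),app(c,R)) ≐ app(Q,app(c,app(S,p(7,X1)))).
Bind M := app(p(c,Q),p(app(7,tree(c,7)),7)); no other remaining equation mentions M.
Decompose app/2: tree(app(7,tree(c,7)),app(7,tree(c,7))) ≐ Q,  app(c,R) ≐ app(c,app(S,p(7,X1))).
Bind Q := tree(app(7,tree(c,7)),app(7,tree(c,7))); no other remaining equation mentions Q. Substituting into the earlier binding gives M := app(p(c,tree(app(7,tree(c,7)),app(7,tree(c,7)))),p(app(7,tree(c,7)),7)).
Decompose app/2: c ≐ c,  R ≐ app(S,p(7,X1)).
Delete trivial equation c ≐ c.
Bind R := app(S,p(7,X1)); substituting into the one remaining equation that mentions R gives: tree(app(X2,B),p(m,X1)) ≐ tree(app(S,tree(app(S,p(7,X1)),c)),p(m,p(app(X2,X2),c))).
Decompose tree/2: tree(c,S) ≐ tree(c,c),  app(Z,7) ≐ app(app(c,c),7).
Decompose tree/2: c ≐ c,  S ≐ c.
Delete trivial equation c ≐ c.
Bind S := c; substituting into the one remaining equation that mentions S gives: tree(app(X2,B),p(m,X1)) ≐ tree(app(c,tree(app(c,p(7,X1)),c)),p(m,p(app(X2,X2),c))). Substituting into the earlier binding gives R := app(c,p(7,X1)).
Decompose app/2: Z ≐ app(c,c),  7 ≐ 7.
Bind Z := app(c,c); no other remaining equation mentions Z.
Delete trivial equation 7 ≐ 7.
Decompose tree/2: app(X2,B) ≐ app(c,tree(app(c,p(7,X1)),c)),  p(m,X1) ≐ p(m,p(app(X2,X2),c)).
Decompose app/2: X2 ≐ c,  B ≐ tree(app(c,p(7,X1)),c).
Bind X2 := c; substituting into the one remaining equation that mentions X2 gives: p(m,X1) ≐ p(m,p(app(c,c),c)).
Bind B := tree(app(c,p(7,X1)),c); no other remaining equation mentions B.
Decompose p/2: m ≐ m,  X1 ≐ p(app(c,c),c).
Delete trivial equation m ≐ m.
Bind X1 := p(app(c,c),c). Substituting into the earlier bindings gives R := app(c,p(7,p(app(c,c),c))), B := tree(app(c,p(7,p(app(c,c),c))),c).
MGU = { N -> tree(c,m), Y2 -> app(7,tree(c,7)), M -> app(p(c,tree(app(7,tree(c,7)),app(7,tree(c,7)))),p(app(7,tree(c,7)),7)), Q -> tree(app(7,tree(c,7)),app(7,tree(c,7))), R -> app(c,p(7,p(app(c,c),c))), S -> c, Z -> app(c,c), X2 -> c, B -> tree(app(c,p(7,p(app(c,c),c))),c), X1 -> p(app(c,c),c) }, so Q -> tree(app(7,tree(c,7)),app(7,tree(c,7))).

tree(app(7,tree(c,7)),app(7,tree(c,7)))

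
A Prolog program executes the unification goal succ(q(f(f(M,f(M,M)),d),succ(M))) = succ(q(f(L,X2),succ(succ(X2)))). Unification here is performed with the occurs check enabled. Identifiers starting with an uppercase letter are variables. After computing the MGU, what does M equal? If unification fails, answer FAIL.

Decompose succ/1: q(f(f(M,f(M,M)),d),succ(M)) = q(f(L,X2),succ(succ(X2))).
Decompose q/2: f(f(M,f(M,M)),d) = f(L,X2),  succ(M) = succ(succ(X2)).
Decompose f/2: f(M,f(M,M)) = L,  d = X2.
Bind L := f(M,f(M,M)); no other remaining equation mentions L.
Bind X2 := d; substituting into the remaining equation gives: succ(M) = succ(succ(d)).
Decompose succ/1: M = succ(d).
Bind M := succ(d). Substituting into the earlier binding gives L := f(succ(d),f(succ(d),succ(d))).
MGU = { L ↦ f(succ(d),f(succ(d),succ(d))), X2 ↦ d, M ↦ succ(d) }, so M ↦ succ(d).

succ(d)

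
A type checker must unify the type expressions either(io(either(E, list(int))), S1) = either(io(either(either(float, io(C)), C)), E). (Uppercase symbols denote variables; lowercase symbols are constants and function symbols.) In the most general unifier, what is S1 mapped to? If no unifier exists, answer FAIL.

either(float, io(list(int)))

Decompose either/2: io(either(E, list(int))) = io(either(either(float, io(C)), C)),  S1 = E.
Decompose io/1: either(E, list(int)) = either(either(float, io(C)), C).
Decompose either/2: E = either(float, io(C)),  list(int) = C.
Bind E := either(float, io(C)); substituting into the one remaining equation that mentions E gives: S1 = either(float, io(C)).
Bind C := list(int); substituting into the remaining equation gives: S1 = either(float, io(list(int))). Substituting into the earlier binding gives E := either(float, io(list(int))).
Bind S1 := either(float, io(list(int))).
MGU = { E ↦ either(float, io(list(int))), C ↦ list(int), S1 ↦ either(float, io(list(int))) }, so S1 ↦ either(float, io(list(int))).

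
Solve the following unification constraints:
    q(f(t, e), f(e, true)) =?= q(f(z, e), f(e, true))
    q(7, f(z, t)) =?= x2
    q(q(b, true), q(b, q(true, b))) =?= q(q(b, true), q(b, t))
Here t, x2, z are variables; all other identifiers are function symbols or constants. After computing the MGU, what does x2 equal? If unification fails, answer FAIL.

Decompose q/2: f(t, e) =?= f(z, e),  f(e, true) =?= f(e, true).
Decompose f/2: t =?= z,  e =?= e.
Bind t := z; substituting into the 2 remaining equations that mention t gives: q(7, f(z, z)) =?= x2,  q(q(b, true), q(b, q(true, b))) =?= q(q(b, true), q(b, z)).
Delete trivial equation e =?= e.
Delete trivial equation f(e, true) =?= f(e, true).
Bind x2 := q(7, f(z, z)); no other remaining equation mentions x2.
Decompose q/2: q(b, true) =?= q(b, true),  q(b, q(true, b)) =?= q(b, z).
Delete trivial equation q(b, true) =?= q(b, true).
Decompose q/2: b =?= b,  q(true, b) =?= z.
Delete trivial equation b =?= b.
Bind z := q(true, b). Substituting into the earlier bindings gives t := q(true, b), x2 := q(7, f(q(true, b), q(true, b))).
MGU = { t -> q(true, b), x2 -> q(7, f(q(true, b), q(true, b))), z -> q(true, b) }, so x2 -> q(7, f(q(true, b), q(true, b))).

q(7, f(q(true, b), q(true, b)))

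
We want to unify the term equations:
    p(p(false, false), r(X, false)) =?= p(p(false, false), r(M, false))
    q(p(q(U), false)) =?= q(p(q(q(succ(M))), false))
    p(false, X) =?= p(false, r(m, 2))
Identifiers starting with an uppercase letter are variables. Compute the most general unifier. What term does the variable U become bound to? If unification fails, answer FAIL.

q(succ(r(m, 2)))

Decompose p/2: p(false, false) =?= p(false, false),  r(X, false) =?= r(M, false).
Delete trivial equation p(false, false) =?= p(false, false).
Decompose r/2: X =?= M,  false =?= false.
Bind X := M; substituting into the one remaining equation that mentions X gives: p(false, M) =?= p(false, r(m, 2)).
Delete trivial equation false =?= false.
Decompose q/1: p(q(U), false) =?= p(q(q(succ(M))), false).
Decompose p/2: q(U) =?= q(q(succ(M))),  false =?= false.
Decompose q/1: U =?= q(succ(M)).
Bind U := q(succ(M)); no other remaining equation mentions U.
Delete trivial equation false =?= false.
Decompose p/2: false =?= false,  M =?= r(m, 2).
Delete trivial equation false =?= false.
Bind M := r(m, 2). Substituting into the earlier bindings gives X := r(m, 2), U := q(succ(r(m, 2))).
MGU = { X ↦ r(m, 2), U ↦ q(succ(r(m, 2))), M ↦ r(m, 2) }, so U ↦ q(succ(r(m, 2))).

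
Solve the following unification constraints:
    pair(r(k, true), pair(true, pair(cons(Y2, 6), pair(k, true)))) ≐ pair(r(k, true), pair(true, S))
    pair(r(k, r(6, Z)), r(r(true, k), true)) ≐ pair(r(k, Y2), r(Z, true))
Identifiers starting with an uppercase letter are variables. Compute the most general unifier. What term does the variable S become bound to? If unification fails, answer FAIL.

Decompose pair/2: r(k, true) ≐ r(k, true),  pair(true, pair(cons(Y2, 6), pair(k, true))) ≐ pair(true, S).
Delete trivial equation r(k, true) ≐ r(k, true).
Decompose pair/2: true ≐ true,  pair(cons(Y2, 6), pair(k, true)) ≐ S.
Delete trivial equation true ≐ true.
Bind S := pair(cons(Y2, 6), pair(k, true)); no other remaining equation mentions S.
Decompose pair/2: r(k, r(6, Z)) ≐ r(k, Y2),  r(r(true, k), true) ≐ r(Z, true).
Decompose r/2: k ≐ k,  r(6, Z) ≐ Y2.
Delete trivial equation k ≐ k.
Bind Y2 := r(6, Z); no other remaining equation mentions Y2. Substituting into the earlier binding gives S := pair(cons(r(6, Z), 6), pair(k, true)).
Decompose r/2: r(true, k) ≐ Z,  true ≐ true.
Bind Z := r(true, k); no other remaining equation mentions Z. Substituting into the earlier bindings gives S := pair(cons(r(6, r(true, k)), 6), pair(k, true)), Y2 := r(6, r(true, k)).
Delete trivial equation true ≐ true.
MGU = { S := pair(cons(r(6, r(true, k)), 6), pair(k, true)), Y2 := r(6, r(true, k)), Z := r(true, k) }, so S := pair(cons(r(6, r(true, k)), 6), pair(k, true)).

pair(cons(r(6, r(true, k)), 6), pair(k, true))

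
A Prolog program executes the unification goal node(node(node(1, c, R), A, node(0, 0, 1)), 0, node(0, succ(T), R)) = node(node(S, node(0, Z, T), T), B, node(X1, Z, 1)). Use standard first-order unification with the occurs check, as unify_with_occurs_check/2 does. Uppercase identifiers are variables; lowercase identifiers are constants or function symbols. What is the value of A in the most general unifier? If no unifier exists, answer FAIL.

Decompose node/3: node(node(1, c, R), A, node(0, 0, 1)) = node(S, node(0, Z, T), T),  0 = B,  node(0, succ(T), R) = node(X1, Z, 1).
Decompose node/3: node(1, c, R) = S,  A = node(0, Z, T),  node(0, 0, 1) = T.
Bind S := node(1, c, R); no other remaining equation mentions S.
Bind A := node(0, Z, T); no other remaining equation mentions A.
Bind T := node(0, 0, 1); substituting into the one remaining equation that mentions T gives: node(0, succ(node(0, 0, 1)), R) = node(X1, Z, 1). Substituting into the earlier binding gives A := node(0, Z, node(0, 0, 1)).
Bind B := 0; no other remaining equation mentions B.
Decompose node/3: 0 = X1,  succ(node(0, 0, 1)) = Z,  R = 1.
Bind X1 := 0; no other remaining equation mentions X1.
Bind Z := succ(node(0, 0, 1)); no other remaining equation mentions Z. Substituting into the earlier binding gives A := node(0, succ(node(0, 0, 1)), node(0, 0, 1)).
Bind R := 1. Substituting into the earlier binding gives S := node(1, c, 1).
MGU = { S ↦ node(1, c, 1), A ↦ node(0, succ(node(0, 0, 1)), node(0, 0, 1)), T ↦ node(0, 0, 1), B ↦ 0, X1 ↦ 0, Z ↦ succ(node(0, 0, 1)), R ↦ 1 }, so A ↦ node(0, succ(node(0, 0, 1)), node(0, 0, 1)).

node(0, succ(node(0, 0, 1)), node(0, 0, 1))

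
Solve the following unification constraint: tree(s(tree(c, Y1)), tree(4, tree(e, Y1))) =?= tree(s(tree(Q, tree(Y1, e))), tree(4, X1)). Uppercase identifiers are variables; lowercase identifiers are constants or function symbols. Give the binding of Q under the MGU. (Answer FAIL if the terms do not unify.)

Decompose tree/2: s(tree(c, Y1)) =?= s(tree(Q, tree(Y1, e))),  tree(4, tree(e, Y1)) =?= tree(4, X1).
Decompose s/1: tree(c, Y1) =?= tree(Q, tree(Y1, e)).
Decompose tree/2: c =?= Q,  Y1 =?= tree(Y1, e).
Bind Q := c; no other remaining equation mentions Q.
Occurs check fails: Y1 occurs in tree(Y1, e); the equation Y1 =?= tree(Y1, e) has no finite solution.

FAIL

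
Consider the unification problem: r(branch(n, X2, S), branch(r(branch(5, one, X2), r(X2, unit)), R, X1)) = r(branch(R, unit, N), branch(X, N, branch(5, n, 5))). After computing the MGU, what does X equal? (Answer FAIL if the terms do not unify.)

Decompose r/2: branch(n, X2, S) = branch(R, unit, N),  branch(r(branch(5, one, X2), r(X2, unit)), R, X1) = branch(X, N, branch(5, n, 5)).
Decompose branch/3: n = R,  X2 = unit,  S = N.
Bind R := n; substituting into the one remaining equation that mentions R gives: branch(r(branch(5, one, X2), r(X2, unit)), n, X1) = branch(X, N, branch(5, n, 5)).
Bind X2 := unit; substituting into the one remaining equation that mentions X2 gives: branch(r(branch(5, one, unit), r(unit, unit)), n, X1) = branch(X, N, branch(5, n, 5)).
Bind S := N; no other remaining equation mentions S.
Decompose branch/3: r(branch(5, one, unit), r(unit, unit)) = X,  n = N,  X1 = branch(5, n, 5).
Bind X := r(branch(5, one, unit), r(unit, unit)); no other remaining equation mentions X.
Bind N := n; no other remaining equation mentions N. Substituting into the earlier binding gives S := n.
Bind X1 := branch(5, n, 5).
MGU = { R -> n, X2 -> unit, S -> n, X -> r(branch(5, one, unit), r(unit, unit)), N -> n, X1 -> branch(5, n, 5) }, so X -> r(branch(5, one, unit), r(unit, unit)).

r(branch(5, one, unit), r(unit, unit))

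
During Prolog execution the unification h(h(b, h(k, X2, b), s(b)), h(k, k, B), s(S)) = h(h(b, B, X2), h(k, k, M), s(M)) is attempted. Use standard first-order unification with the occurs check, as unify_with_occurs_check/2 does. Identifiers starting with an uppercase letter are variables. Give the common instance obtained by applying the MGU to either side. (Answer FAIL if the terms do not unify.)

h(h(b, h(k, s(b), b), s(b)), h(k, k, h(k, s(b), b)), s(h(k, s(b), b)))

Decompose h/3: h(b, h(k, X2, b), s(b)) = h(b, B, X2),  h(k, k, B) = h(k, k, M),  s(S) = s(M).
Decompose h/3: b = b,  h(k, X2, b) = B,  s(b) = X2.
Delete trivial equation b = b.
Bind B := h(k, X2, b); substituting into the one remaining equation that mentions B gives: h(k, k, h(k, X2, b)) = h(k, k, M).
Bind X2 := s(b); substituting into the one remaining equation that mentions X2 gives: h(k, k, h(k, s(b), b)) = h(k, k, M). Substituting into the earlier binding gives B := h(k, s(b), b).
Decompose h/3: k = k,  k = k,  h(k, s(b), b) = M.
Delete trivial equation k = k.
Delete trivial equation k = k.
Bind M := h(k, s(b), b); substituting into the remaining equation gives: s(S) = s(h(k, s(b), b)).
Decompose s/1: S = h(k, s(b), b).
Bind S := h(k, s(b), b).
Applying the MGU to either side gives h(h(b, h(k, s(b), b), s(b)), h(k, k, h(k, s(b), b)), s(h(k, s(b), b))).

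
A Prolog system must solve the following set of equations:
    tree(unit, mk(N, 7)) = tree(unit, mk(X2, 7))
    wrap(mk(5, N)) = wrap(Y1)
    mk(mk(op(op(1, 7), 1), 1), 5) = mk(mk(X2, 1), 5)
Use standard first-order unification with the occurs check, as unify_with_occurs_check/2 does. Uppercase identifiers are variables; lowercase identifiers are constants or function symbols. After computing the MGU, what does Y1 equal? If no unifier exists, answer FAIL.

mk(5, op(op(1, 7), 1))

Decompose tree/2: unit = unit,  mk(N, 7) = mk(X2, 7).
Delete trivial equation unit = unit.
Decompose mk/2: N = X2,  7 = 7.
Bind N := X2; substituting into the one remaining equation that mentions N gives: wrap(mk(5, X2)) = wrap(Y1).
Delete trivial equation 7 = 7.
Decompose wrap/1: mk(5, X2) = Y1.
Bind Y1 := mk(5, X2); no other remaining equation mentions Y1.
Decompose mk/2: mk(op(op(1, 7), 1), 1) = mk(X2, 1),  5 = 5.
Decompose mk/2: op(op(1, 7), 1) = X2,  1 = 1.
Bind X2 := op(op(1, 7), 1); no other remaining equation mentions X2. Substituting into the earlier bindings gives N := op(op(1, 7), 1), Y1 := mk(5, op(op(1, 7), 1)).
Delete trivial equation 1 = 1.
Delete trivial equation 5 = 5.
MGU = { N ↦ op(op(1, 7), 1), Y1 ↦ mk(5, op(op(1, 7), 1)), X2 ↦ op(op(1, 7), 1) }, so Y1 ↦ mk(5, op(op(1, 7), 1)).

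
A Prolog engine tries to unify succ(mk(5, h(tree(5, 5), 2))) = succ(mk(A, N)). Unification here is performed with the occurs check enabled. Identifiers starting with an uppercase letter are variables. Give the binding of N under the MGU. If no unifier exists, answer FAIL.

Decompose succ/1: mk(5, h(tree(5, 5), 2)) = mk(A, N).
Decompose mk/2: 5 = A,  h(tree(5, 5), 2) = N.
Bind A := 5; no other remaining equation mentions A.
Bind N := h(tree(5, 5), 2).
MGU = { A ↦ 5, N ↦ h(tree(5, 5), 2) }, so N ↦ h(tree(5, 5), 2).

h(tree(5, 5), 2)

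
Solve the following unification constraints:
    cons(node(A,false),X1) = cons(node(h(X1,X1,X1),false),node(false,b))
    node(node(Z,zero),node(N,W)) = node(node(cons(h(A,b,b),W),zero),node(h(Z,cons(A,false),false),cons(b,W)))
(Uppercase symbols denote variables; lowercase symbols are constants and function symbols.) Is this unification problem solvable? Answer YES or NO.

NO

Decompose cons/2: node(A,false) = node(h(X1,X1,X1),false),  X1 = node(false,b).
Decompose node/2: A = h(X1,X1,X1),  false = false.
Bind A := h(X1,X1,X1); substituting into the one remaining equation that mentions A gives: node(node(Z,zero),node(N,W)) = node(node(cons(h(h(X1,X1,X1),b,b),W),zero),node(h(Z,cons(h(X1,X1,X1),false),false),cons(b,W))).
Delete trivial equation false = false.
Bind X1 := node(false,b); substituting into the remaining equation gives: node(node(Z,zero),node(N,W)) = node(node(cons(h(h(node(false,b),node(false,b),node(false,b)),b,b),W),zero),node(h(Z,cons(h(node(false,b),node(false,b),node(false,b)),false),false),cons(b,W))). Substituting into the earlier binding gives A := h(node(false,b),node(false,b),node(false,b)).
Decompose node/2: node(Z,zero) = node(cons(h(h(node(false,b),node(false,b),node(false,b)),b,b),W),zero),  node(N,W) = node(h(Z,cons(h(node(false,b),node(false,b),node(false,b)),false),false),cons(b,W)).
Decompose node/2: Z = cons(h(h(node(false,b),node(false,b),node(false,b)),b,b),W),  zero = zero.
Bind Z := cons(h(h(node(false,b),node(false,b),node(false,b)),b,b),W); substituting into the one remaining equation that mentions Z gives: node(N,W) = node(h(cons(h(h(node(false,b),node(false,b),node(false,b)),b,b),W),cons(h(node(false,b),node(false,b),node(false,b)),false),false),cons(b,W)).
Delete trivial equation zero = zero.
Decompose node/2: N = h(cons(h(h(node(false,b),node(false,b),node(false,b)),b,b),W),cons(h(node(false,b),node(false,b),node(false,b)),false),false),  W = cons(b,W).
Bind N := h(cons(h(h(node(false,b),node(false,b),node(false,b)),b,b),W),cons(h(node(false,b),node(false,b),node(false,b)),false),false); no other remaining equation mentions N.
Occurs check fails: W occurs in cons(b,W); the equation W = cons(b,W) has no finite solution.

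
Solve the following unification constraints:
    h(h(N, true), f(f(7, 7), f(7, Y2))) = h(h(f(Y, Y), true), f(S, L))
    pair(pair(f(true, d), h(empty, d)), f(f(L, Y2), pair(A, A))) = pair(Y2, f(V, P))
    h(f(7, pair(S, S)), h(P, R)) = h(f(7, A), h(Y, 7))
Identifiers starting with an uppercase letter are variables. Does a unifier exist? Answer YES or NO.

Decompose h/2: h(N, true) = h(f(Y, Y), true),  f(f(7, 7), f(7, Y2)) = f(S, L).
Decompose h/2: N = f(Y, Y),  true = true.
Bind N := f(Y, Y); no other remaining equation mentions N.
Delete trivial equation true = true.
Decompose f/2: f(7, 7) = S,  f(7, Y2) = L.
Bind S := f(7, 7); substituting into the one remaining equation that mentions S gives: h(f(7, pair(f(7, 7), f(7, 7))), h(P, R)) = h(f(7, A), h(Y, 7)).
Bind L := f(7, Y2); substituting into the one remaining equation that mentions L gives: pair(pair(f(true, d), h(empty, d)), f(f(f(7, Y2), Y2), pair(A, A))) = pair(Y2, f(V, P)).
Decompose pair/2: pair(f(true, d), h(empty, d)) = Y2,  f(f(f(7, Y2), Y2), pair(A, A)) = f(V, P).
Bind Y2 := pair(f(true, d), h(empty, d)); substituting into the one remaining equation that mentions Y2 gives: f(f(f(7, pair(f(true, d), h(empty, d))), pair(f(true, d), h(empty, d))), pair(A, A)) = f(V, P). Substituting into the earlier binding gives L := f(7, pair(f(true, d), h(empty, d))).
Decompose f/2: f(f(7, pair(f(true, d), h(empty, d))), pair(f(true, d), h(empty, d))) = V,  pair(A, A) = P.
Bind V := f(f(7, pair(f(true, d), h(empty, d))), pair(f(true, d), h(empty, d))); no other remaining equation mentions V.
Bind P := pair(A, A); substituting into the remaining equation gives: h(f(7, pair(f(7, 7), f(7, 7))), h(pair(A, A), R)) = h(f(7, A), h(Y, 7)).
Decompose h/2: f(7, pair(f(7, 7), f(7, 7))) = f(7, A),  h(pair(A, A), R) = h(Y, 7).
Decompose f/2: 7 = 7,  pair(f(7, 7), f(7, 7)) = A.
Delete trivial equation 7 = 7.
Bind A := pair(f(7, 7), f(7, 7)); substituting into the remaining equation gives: h(pair(pair(f(7, 7), f(7, 7)), pair(f(7, 7), f(7, 7))), R) = h(Y, 7). Substituting into the earlier binding gives P := pair(pair(f(7, 7), f(7, 7)), pair(f(7, 7), f(7, 7))).
Decompose h/2: pair(pair(f(7, 7), f(7, 7)), pair(f(7, 7), f(7, 7))) = Y,  R = 7.
Bind Y := pair(pair(f(7, 7), f(7, 7)), pair(f(7, 7), f(7, 7))); no other remaining equation mentions Y. Substituting into the earlier binding gives N := f(pair(pair(f(7, 7), f(7, 7)), pair(f(7, 7), f(7, 7))), pair(pair(f(7, 7), f(7, 7)), pair(f(7, 7), f(7, 7)))).
Bind R := 7.
No equations remain and no clash or occurs-check failure arose, so a unifier exists.

YES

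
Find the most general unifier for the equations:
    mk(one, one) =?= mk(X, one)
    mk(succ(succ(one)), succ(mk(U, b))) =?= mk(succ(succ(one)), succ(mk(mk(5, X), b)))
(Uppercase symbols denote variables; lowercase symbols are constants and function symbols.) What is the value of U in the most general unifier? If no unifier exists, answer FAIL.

mk(5, one)

Decompose mk/2: one =?= X,  one =?= one.
Bind X := one; substituting into the one remaining equation that mentions X gives: mk(succ(succ(one)), succ(mk(U, b))) =?= mk(succ(succ(one)), succ(mk(mk(5, one), b))).
Delete trivial equation one =?= one.
Decompose mk/2: succ(succ(one)) =?= succ(succ(one)),  succ(mk(U, b)) =?= succ(mk(mk(5, one), b)).
Delete trivial equation succ(succ(one)) =?= succ(succ(one)).
Decompose succ/1: mk(U, b) =?= mk(mk(5, one), b).
Decompose mk/2: U =?= mk(5, one),  b =?= b.
Bind U := mk(5, one); no other remaining equation mentions U.
Delete trivial equation b =?= b.
MGU = { X -> one, U -> mk(5, one) }, so U -> mk(5, one).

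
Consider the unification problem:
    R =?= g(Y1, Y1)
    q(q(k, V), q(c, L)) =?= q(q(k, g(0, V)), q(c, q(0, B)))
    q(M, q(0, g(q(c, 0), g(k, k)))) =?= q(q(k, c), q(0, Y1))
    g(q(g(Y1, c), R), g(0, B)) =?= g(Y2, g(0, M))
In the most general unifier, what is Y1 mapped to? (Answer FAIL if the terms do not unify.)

Bind R := g(Y1, Y1); substituting into the one remaining equation that mentions R gives: g(q(g(Y1, c), g(Y1, Y1)), g(0, B)) =?= g(Y2, g(0, M)).
Decompose q/2: q(k, V) =?= q(k, g(0, V)),  q(c, L) =?= q(c, q(0, B)).
Decompose q/2: k =?= k,  V =?= g(0, V).
Delete trivial equation k =?= k.
Occurs check fails: V occurs in g(0, V); the equation V =?= g(0, V) has no finite solution.

FAIL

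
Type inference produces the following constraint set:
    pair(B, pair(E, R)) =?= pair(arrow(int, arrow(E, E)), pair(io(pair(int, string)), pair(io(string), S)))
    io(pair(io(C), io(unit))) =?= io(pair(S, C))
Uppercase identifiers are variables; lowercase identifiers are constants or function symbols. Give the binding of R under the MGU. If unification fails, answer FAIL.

pair(io(string), io(io(unit)))

Decompose pair/2: B =?= arrow(int, arrow(E, E)),  pair(E, R) =?= pair(io(pair(int, string)), pair(io(string), S)).
Bind B := arrow(int, arrow(E, E)); no other remaining equation mentions B.
Decompose pair/2: E =?= io(pair(int, string)),  R =?= pair(io(string), S).
Bind E := io(pair(int, string)); no other remaining equation mentions E. Substituting into the earlier binding gives B := arrow(int, arrow(io(pair(int, string)), io(pair(int, string)))).
Bind R := pair(io(string), S); no other remaining equation mentions R.
Decompose io/1: pair(io(C), io(unit)) =?= pair(S, C).
Decompose pair/2: io(C) =?= S,  io(unit) =?= C.
Bind S := io(C); no other remaining equation mentions S. Substituting into the earlier binding gives R := pair(io(string), io(C)).
Bind C := io(unit). Substituting into the earlier bindings gives R := pair(io(string), io(io(unit))), S := io(io(unit)).
MGU = { B ↦ arrow(int, arrow(io(pair(int, string)), io(pair(int, string)))), E ↦ io(pair(int, string)), R ↦ pair(io(string), io(io(unit))), S ↦ io(io(unit)), C ↦ io(unit) }, so R ↦ pair(io(string), io(io(unit))).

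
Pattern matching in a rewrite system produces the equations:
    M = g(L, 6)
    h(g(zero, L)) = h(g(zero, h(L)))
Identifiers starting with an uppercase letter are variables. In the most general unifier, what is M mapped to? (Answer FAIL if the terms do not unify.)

FAIL

Bind M := g(L, 6); no other remaining equation mentions M.
Decompose h/1: g(zero, L) = g(zero, h(L)).
Decompose g/2: zero = zero,  L = h(L).
Delete trivial equation zero = zero.
Occurs check fails: L occurs in h(L); the equation L = h(L) has no finite solution.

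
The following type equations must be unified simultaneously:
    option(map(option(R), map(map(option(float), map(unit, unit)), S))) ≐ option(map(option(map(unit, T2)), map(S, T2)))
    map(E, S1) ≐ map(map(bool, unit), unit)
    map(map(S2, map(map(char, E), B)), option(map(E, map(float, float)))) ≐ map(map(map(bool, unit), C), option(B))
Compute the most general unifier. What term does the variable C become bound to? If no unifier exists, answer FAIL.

map(map(char, map(bool, unit)), map(map(bool, unit), map(float, float)))

Decompose option/1: map(option(R), map(map(option(float), map(unit, unit)), S)) ≐ map(option(map(unit, T2)), map(S, T2)).
Decompose map/2: option(R) ≐ option(map(unit, T2)),  map(map(option(float), map(unit, unit)), S) ≐ map(S, T2).
Decompose option/1: R ≐ map(unit, T2).
Bind R := map(unit, T2); no other remaining equation mentions R.
Decompose map/2: map(option(float), map(unit, unit)) ≐ S,  S ≐ T2.
Bind S := map(option(float), map(unit, unit)); substituting into the one remaining equation that mentions S gives: map(option(float), map(unit, unit)) ≐ T2.
Bind T2 := map(option(float), map(unit, unit)); no other remaining equation mentions T2. Substituting into the earlier binding gives R := map(unit, map(option(float), map(unit, unit))).
Decompose map/2: E ≐ map(bool, unit),  S1 ≐ unit.
Bind E := map(bool, unit); substituting into the one remaining equation that mentions E gives: map(map(S2, map(map(char, map(bool, unit)), B)), option(map(map(bool, unit), map(float, float)))) ≐ map(map(map(bool, unit), C), option(B)).
Bind S1 := unit; no other remaining equation mentions S1.
Decompose map/2: map(S2, map(map(char, map(bool, unit)), B)) ≐ map(map(bool, unit), C),  option(map(map(bool, unit), map(float, float))) ≐ option(B).
Decompose map/2: S2 ≐ map(bool, unit),  map(map(char, map(bool, unit)), B) ≐ C.
Bind S2 := map(bool, unit); no other remaining equation mentions S2.
Bind C := map(map(char, map(bool, unit)), B); no other remaining equation mentions C.
Decompose option/1: map(map(bool, unit), map(float, float)) ≐ B.
Bind B := map(map(bool, unit), map(float, float)). Substituting into the earlier binding gives C := map(map(char, map(bool, unit)), map(map(bool, unit), map(float, float))).
MGU = { R := map(unit, map(option(float), map(unit, unit))), S := map(option(float), map(unit, unit)), T2 := map(option(float), map(unit, unit)), E := map(bool, unit), S1 := unit, S2 := map(bool, unit), C := map(map(char, map(bool, unit)), map(map(bool, unit), map(float, float))), B := map(map(bool, unit), map(float, float)) }, so C := map(map(char, map(bool, unit)), map(map(bool, unit), map(float, float))).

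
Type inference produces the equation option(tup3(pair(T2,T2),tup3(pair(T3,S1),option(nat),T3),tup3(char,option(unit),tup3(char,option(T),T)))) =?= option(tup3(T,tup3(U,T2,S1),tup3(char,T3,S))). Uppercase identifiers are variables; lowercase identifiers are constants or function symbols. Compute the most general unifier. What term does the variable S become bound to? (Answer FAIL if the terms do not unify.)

tup3(char,option(pair(option(nat),option(nat))),pair(option(nat),option(nat)))

Decompose option/1: tup3(pair(T2,T2),tup3(pair(T3,S1),option(nat),T3),tup3(char,option(unit),tup3(char,option(T),T))) =?= tup3(T,tup3(U,T2,S1),tup3(char,T3,S)).
Decompose tup3/3: pair(T2,T2) =?= T,  tup3(pair(T3,S1),option(nat),T3) =?= tup3(U,T2,S1),  tup3(char,option(unit),tup3(char,option(T),T)) =?= tup3(char,T3,S).
Bind T := pair(T2,T2); substituting into the one remaining equation that mentions T gives: tup3(char,option(unit),tup3(char,option(pair(T2,T2)),pair(T2,T2))) =?= tup3(char,T3,S).
Decompose tup3/3: pair(T3,S1) =?= U,  option(nat) =?= T2,  T3 =?= S1.
Bind U := pair(T3,S1); no other remaining equation mentions U.
Bind T2 := option(nat); substituting into the one remaining equation that mentions T2 gives: tup3(char,option(unit),tup3(char,option(pair(option(nat),option(nat))),pair(option(nat),option(nat)))) =?= tup3(char,T3,S). Substituting into the earlier binding gives T := pair(option(nat),option(nat)).
Bind T3 := S1; substituting into the remaining equation gives: tup3(char,option(unit),tup3(char,option(pair(option(nat),option(nat))),pair(option(nat),option(nat)))) =?= tup3(char,S1,S). Substituting into the earlier binding gives U := pair(S1,S1).
Decompose tup3/3: char =?= char,  option(unit) =?= S1,  tup3(char,option(pair(option(nat),option(nat))),pair(option(nat),option(nat))) =?= S.
Delete trivial equation char =?= char.
Bind S1 := option(unit); no other remaining equation mentions S1. Substituting into the earlier bindings gives U := pair(option(unit),option(unit)), T3 := option(unit).
Bind S := tup3(char,option(pair(option(nat),option(nat))),pair(option(nat),option(nat))).
MGU = { T -> pair(option(nat),option(nat)), U -> pair(option(unit),option(unit)), T2 -> option(nat), T3 -> option(unit), S1 -> option(unit), S -> tup3(char,option(pair(option(nat),option(nat))),pair(option(nat),option(nat))) }, so S -> tup3(char,option(pair(option(nat),option(nat))),pair(option(nat),option(nat))).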